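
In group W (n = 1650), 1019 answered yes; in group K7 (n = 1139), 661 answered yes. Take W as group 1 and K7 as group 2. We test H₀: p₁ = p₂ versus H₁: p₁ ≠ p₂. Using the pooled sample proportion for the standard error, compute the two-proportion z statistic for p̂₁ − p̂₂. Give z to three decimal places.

z = 1.975

p̂₁ = 1019/1650 = 0.617576, p̂₂ = 661/1139 = 0.580334.
Pooled p̂ = (1019+661)/(1650+1139) = 1680/2789 = 0.602366.
SE = √(p̂(1−p̂)(1/n₁+1/n₂)) = √(0.602366·0.397634·0.00148402) = √(0.000355455) = 0.018854.
z = (0.617576 − 0.580334)/0.018854 = 0.037242/0.018854 = 1.975.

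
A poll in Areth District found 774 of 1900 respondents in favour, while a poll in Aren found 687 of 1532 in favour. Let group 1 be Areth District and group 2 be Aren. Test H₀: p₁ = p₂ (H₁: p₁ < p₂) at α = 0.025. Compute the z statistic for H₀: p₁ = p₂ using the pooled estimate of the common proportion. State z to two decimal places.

z = -2.42

p̂₁ = 774/1900 ≈ 0.40737, p̂₂ = 687/1532 ≈ 0.44843.
Pooled p̂ = (774+687)/(1900+1532) = 1461/3432 = 0.42570.
SE = √(0.244479 × 0.00117906) = 0.01698.
z = (0.40737 − 0.44843)/0.01698 = -0.04106/0.01698 = -2.42.
p-value = P(Z < -2.419) ≈ 0.0078. With α = 0.025, reject H₀.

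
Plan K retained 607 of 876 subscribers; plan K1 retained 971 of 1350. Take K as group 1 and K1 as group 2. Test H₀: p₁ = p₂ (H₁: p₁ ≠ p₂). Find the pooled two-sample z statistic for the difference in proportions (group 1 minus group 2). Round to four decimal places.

p̂₁ = 607/876 ≈ 0.692922, p̂₂ = 971/1350 ≈ 0.719259.
Pooled p̂ = (607+971)/(876+1350) = 1578/2226 = 0.708895.
SE = √(0.206363 × 0.00188229) = 0.019709.
z = (0.692922 − 0.719259)/0.019709 = -0.026337/0.019709 = -1.3363.
p-value = 2·P(Z > 1.336) ≈ 0.1815.

z = -1.3363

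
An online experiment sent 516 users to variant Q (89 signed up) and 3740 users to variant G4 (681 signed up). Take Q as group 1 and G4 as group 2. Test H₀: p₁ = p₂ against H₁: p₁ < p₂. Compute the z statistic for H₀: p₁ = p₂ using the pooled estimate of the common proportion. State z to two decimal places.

p̂₁ = 89/516 = 0.1725, p̂₂ = 681/3740 = 0.1821.
Pooled p̂ = (89+681)/(516+3740) = 770/4256 = 0.1809.
SE = √(p̂(1−p̂)(1/n₁+1/n₂)) = √(0.1809·0.8191·0.00220536) = √(0.00032681) = 0.0181.
z = (0.1725 − 0.1821)/0.0181 = -0.0096/0.0181 = -0.53.
p-value = P(Z < -0.531) ≈ 0.2976.

z = -0.53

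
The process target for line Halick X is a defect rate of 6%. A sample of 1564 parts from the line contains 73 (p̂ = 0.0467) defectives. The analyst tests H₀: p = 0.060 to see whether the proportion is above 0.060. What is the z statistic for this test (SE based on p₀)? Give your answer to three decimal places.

z = -2.219

p̂ = 73/1564 ≈ 0.046675.
SE = √(p₀(1−p₀)/n) = √(0.0564/1564) = 0.006005.
z = (0.046675 − 0.06)/0.006005 = -0.013325/0.006005 = -2.219.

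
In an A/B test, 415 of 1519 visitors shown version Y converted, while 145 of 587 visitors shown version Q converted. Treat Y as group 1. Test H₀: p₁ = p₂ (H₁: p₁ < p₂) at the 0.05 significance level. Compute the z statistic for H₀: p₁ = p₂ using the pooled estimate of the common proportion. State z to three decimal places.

p̂₁ = 415/1519 ≈ 0.27321, p̂₂ = 145/587 ≈ 0.24702.
Pooled p̂ = (415+145)/(1519+587) = 560/2106 = 0.26591.
SE = √(p̂(1−p̂)(1/n₁+1/n₂)) = √(0.26591·0.73409·0.00236191) = √(0.000461045) = 0.02147.
z = (0.27321 − 0.24702)/0.02147 = 0.02619/0.02147 = 1.220.
p-value = P(Z < 1.220) ≈ 0.8887. With α = 0.05, fail to reject H₀.

z = 1.220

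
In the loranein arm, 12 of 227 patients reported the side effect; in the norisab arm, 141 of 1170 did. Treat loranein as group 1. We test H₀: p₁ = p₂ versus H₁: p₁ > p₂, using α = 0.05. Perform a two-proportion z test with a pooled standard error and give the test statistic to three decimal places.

p̂₁ = 12/227 = 0.05286, p̂₂ = 141/1170 = 0.12051.
Pooled p̂ = (12+141)/(227+1170) = 153/1397 = 0.10952.
SE = √(0.0975257 × 0.00525999) = 0.02265.
z = (0.05286 − 0.12051)/0.02265 = -0.06765/0.02265 = -2.987.
p-value = P(Z > -2.987) ≈ 0.9986, so at α = 0.05 we fail to reject H₀.

z = -2.987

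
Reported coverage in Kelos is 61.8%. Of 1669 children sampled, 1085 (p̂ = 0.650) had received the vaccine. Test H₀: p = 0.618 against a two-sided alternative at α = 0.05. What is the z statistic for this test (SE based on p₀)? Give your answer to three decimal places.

z = 2.698

p̂ = 1085/1669 ≈ 0.650090.
Under H₀, SE = √(0.618·0.382/1669) = √(0.000141448) = 0.011893.
z = (0.650090 − 0.618)/0.011893 = 0.032090/0.011893 = 2.698.
Two-sided p-value ≈ 2·Φ(−2.698) = 0.0070; since p < α = 0.05, reject H₀.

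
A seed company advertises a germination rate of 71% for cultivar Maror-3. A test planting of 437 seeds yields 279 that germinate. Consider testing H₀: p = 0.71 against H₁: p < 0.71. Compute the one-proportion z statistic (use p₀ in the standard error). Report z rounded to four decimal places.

p̂ = 279/437 ≈ 0.6384439.
Standard error under H₀: √(0.71×0.29/437) = 0.0217064.
z = (0.6384439 − 0.71)/0.0217064 = -0.0715561/0.0217064 = -3.2965.

z = -3.2965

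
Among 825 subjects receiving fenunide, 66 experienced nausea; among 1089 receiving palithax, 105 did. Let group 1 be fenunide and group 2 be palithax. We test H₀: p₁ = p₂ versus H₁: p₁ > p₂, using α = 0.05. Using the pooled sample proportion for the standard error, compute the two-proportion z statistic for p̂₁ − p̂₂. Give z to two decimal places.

p̂₁ = 66/825 ≈ 0.08000, p̂₂ = 105/1089 ≈ 0.09642.
Pooled p̂ = (66+105)/(825+1089) = 171/1914 = 0.08934.
SE = √(0.0813598 × 0.00213039) = 0.01317.
z = (0.08000 − 0.09642)/0.01317 = -0.01642/0.01317 = -1.25.
p-value = P(Z > -1.247) ≈ 0.8938. With α = 0.05, fail to reject H₀.

z = -1.25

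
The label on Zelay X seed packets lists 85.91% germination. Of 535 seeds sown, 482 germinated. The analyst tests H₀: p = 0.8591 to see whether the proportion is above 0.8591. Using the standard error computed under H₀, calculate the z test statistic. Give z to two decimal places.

z = 2.78

p̂ = 482/535 = 0.90093.
Standard error under H₀: √(0.8591×0.1409/535) = 0.01504.
z = (0.90093 − 0.8591)/0.01504 = 0.04183/0.01504 = 2.78.
p-value = P(Z > 2.781) ≈ 0.0027.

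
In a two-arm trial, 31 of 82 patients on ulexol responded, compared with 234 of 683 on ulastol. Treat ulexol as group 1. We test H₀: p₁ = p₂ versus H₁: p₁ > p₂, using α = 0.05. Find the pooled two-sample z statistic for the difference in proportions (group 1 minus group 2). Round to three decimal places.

z = 0.637

p̂₁ = 31/82 ≈ 0.37805, p̂₂ = 234/683 ≈ 0.34261.
Pooled p̂ = (31+234)/(82+683) = 265/765 = 0.34641.
SE = √(p̂(1−p̂)(1/n₁+1/n₂)) = √(0.34641·0.65359·0.0136593) = √(0.00309257) = 0.05561.
z = (0.37805 − 0.34261)/0.05561 = 0.03544/0.05561 = 0.637.
p-value = P(Z > 0.637) ≈ 0.2620, so at α = 0.05 we fail to reject H₀.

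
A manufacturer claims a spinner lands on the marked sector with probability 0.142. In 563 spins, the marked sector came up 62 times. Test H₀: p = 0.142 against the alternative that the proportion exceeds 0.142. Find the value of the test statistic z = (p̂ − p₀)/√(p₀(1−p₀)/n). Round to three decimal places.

z = -2.167

p̂ = 62/563 ≈ 0.11012.
Standard error under H₀: √(0.142×0.858/563) = 0.01471.
z = (0.11012 − 0.142)/0.01471 = -0.03188/0.01471 = -2.167.
p-value = P(Z > -2.167) ≈ 0.9849.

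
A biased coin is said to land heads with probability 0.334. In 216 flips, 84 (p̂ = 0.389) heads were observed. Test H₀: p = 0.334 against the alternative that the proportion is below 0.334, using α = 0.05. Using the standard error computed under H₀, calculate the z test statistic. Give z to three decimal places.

z = 1.710

p̂ = 84/216 ≈ 0.388889.
SE = √(p₀(1−p₀)/n) = √(0.22244/216) = 0.032091.
z = (0.388889 − 0.334)/0.032091 = 0.054889/0.032091 = 1.710.
p-value = P(Z < 1.710) ≈ 0.9564. With α = 0.05, fail to reject H₀.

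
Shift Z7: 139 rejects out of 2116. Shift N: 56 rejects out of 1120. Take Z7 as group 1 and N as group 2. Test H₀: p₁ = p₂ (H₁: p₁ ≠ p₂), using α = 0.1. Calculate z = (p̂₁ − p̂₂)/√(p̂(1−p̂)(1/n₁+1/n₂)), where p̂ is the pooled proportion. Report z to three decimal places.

z = 1.784

p̂₁ = 139/2116 = 0.065690, p̂₂ = 56/1120 = 0.050000.
Pooled p̂ = (139+56)/(2116+1120) = 195/3236 = 0.060260.
SE = √(p̂(1−p̂)(1/n₁+1/n₂)) = √(0.060260·0.939740·0.00136545) = √(7.7323e-05) = 0.008793.
z = (0.065690 − 0.050000)/0.008793 = 0.015690/0.008793 = 1.784.
Two-sided p-value ≈ 2·Φ(−1.784) = 0.0744; since p < α = 0.1, reject H₀.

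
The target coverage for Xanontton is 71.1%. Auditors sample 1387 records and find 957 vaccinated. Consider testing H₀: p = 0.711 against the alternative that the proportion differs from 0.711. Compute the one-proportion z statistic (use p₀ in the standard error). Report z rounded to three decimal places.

p̂ = 957/1387 = 0.68998.
SE = √(p₀(1−p₀)/n) = √(0.20548/1387) = 0.01217.
z = (0.68998 − 0.711)/0.01217 = -0.02102/0.01217 = -1.727.

z = -1.727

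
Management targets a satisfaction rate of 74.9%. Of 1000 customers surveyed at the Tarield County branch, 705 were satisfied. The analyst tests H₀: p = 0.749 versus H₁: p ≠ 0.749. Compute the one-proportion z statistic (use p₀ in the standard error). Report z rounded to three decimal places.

z = -3.209

p̂ = 705/1000 ≈ 0.70500.
Standard error under H₀: √(0.749×0.251/1000) = 0.01371.
z = (0.70500 − 0.749)/0.01371 = -0.04400/0.01371 = -3.209.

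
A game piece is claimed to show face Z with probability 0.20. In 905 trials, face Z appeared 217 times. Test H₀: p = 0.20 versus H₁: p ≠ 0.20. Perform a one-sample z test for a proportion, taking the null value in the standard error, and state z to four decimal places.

z = 2.9917

p̂ = 217/905 = 0.2397790.
SE = √(p₀(1−p₀)/n) = √(0.16/905) = 0.0132964.
z = (0.2397790 − 0.2)/0.0132964 = 0.0397790/0.0132964 = 2.9917.
p-value = 2·P(Z > 2.992) ≈ 0.0028.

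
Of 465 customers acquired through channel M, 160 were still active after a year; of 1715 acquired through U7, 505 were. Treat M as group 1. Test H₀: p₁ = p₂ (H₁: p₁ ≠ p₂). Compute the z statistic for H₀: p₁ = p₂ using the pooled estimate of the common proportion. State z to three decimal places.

p̂₁ = 160/465 = 0.344086, p̂₂ = 505/1715 = 0.294461.
Pooled p̂ = (160+505)/(465+1715) = 665/2180 = 0.305046.
SE = √(p̂(1−p̂)(1/n₁+1/n₂)) = √(0.305046·0.694954·0.00273363) = √(0.00057951) = 0.024073.
z = (0.344086 − 0.294461)/0.024073 = 0.049625/0.024073 = 2.061.

z = 2.061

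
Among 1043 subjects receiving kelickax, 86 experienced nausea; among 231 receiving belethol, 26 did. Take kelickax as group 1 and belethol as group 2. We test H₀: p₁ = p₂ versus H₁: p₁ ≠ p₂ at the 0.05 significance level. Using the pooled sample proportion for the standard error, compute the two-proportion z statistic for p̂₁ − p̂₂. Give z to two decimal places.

p̂₁ = 86/1043 ≈ 0.0825, p̂₂ = 26/231 ≈ 0.1126.
Pooled p̂ = (86+26)/(1043+231) = 112/1274 = 0.0879.
SE = √(p̂(1−p̂)(1/n₁+1/n₂)) = √(0.0879·0.9121·0.00528778) = √(0.000423993) = 0.0206.
z = (0.0825 − 0.1126)/0.0206 = -0.0301/0.0206 = -1.46.
Two-sided p-value ≈ 2·Φ(−1.462) = 0.1438; since p > α = 0.05, fail to reject H₀.

z = -1.46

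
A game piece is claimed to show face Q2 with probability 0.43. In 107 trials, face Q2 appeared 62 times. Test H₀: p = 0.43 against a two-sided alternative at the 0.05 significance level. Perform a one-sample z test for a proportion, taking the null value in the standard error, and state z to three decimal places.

z = 3.122

p̂ = 62/107 = 0.57944.
SE = √(p₀(1−p₀)/n) = √(0.2451/107) = 0.04786.
z = (0.57944 − 0.43)/0.04786 = 0.14944/0.04786 = 3.122.
p-value = 2·P(Z > 3.122) ≈ 0.0018, so at α = 0.05 we reject H₀.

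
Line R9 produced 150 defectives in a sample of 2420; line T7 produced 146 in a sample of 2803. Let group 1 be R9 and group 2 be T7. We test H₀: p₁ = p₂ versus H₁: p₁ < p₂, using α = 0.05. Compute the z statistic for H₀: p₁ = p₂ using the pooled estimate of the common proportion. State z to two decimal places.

p̂₁ = 150/2420 ≈ 0.06198, p̂₂ = 146/2803 ≈ 0.05209.
Pooled p̂ = (150+146)/(2420+2803) = 296/5223 = 0.05667.
SE = √(p̂(1−p̂)(1/n₁+1/n₂)) = √(0.05667·0.94333·0.000769984) = √(4.11638e-05) = 0.00642.
z = (0.06198 − 0.05209)/0.00642 = 0.00989/0.00642 = 1.54.
p-value = P(Z < 1.542) ≈ 0.9385. With α = 0.05, fail to reject H₀.

z = 1.54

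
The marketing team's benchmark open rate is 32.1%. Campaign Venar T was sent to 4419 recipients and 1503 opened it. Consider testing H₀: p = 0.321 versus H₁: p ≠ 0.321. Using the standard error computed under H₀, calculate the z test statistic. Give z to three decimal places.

p̂ = 1503/4419 = 0.340122.
SE = √(p₀(1−p₀)/n) = √(0.21796/4419) = 0.007023.
z = (0.340122 − 0.321)/0.007023 = 0.019122/0.007023 = 2.723.

z = 2.723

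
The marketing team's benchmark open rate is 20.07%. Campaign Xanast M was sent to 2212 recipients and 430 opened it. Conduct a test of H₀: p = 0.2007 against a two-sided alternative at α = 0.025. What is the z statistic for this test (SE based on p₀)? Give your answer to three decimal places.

p̂ = 430/2212 ≈ 0.194394.
SE = √(p₀(1−p₀)/n) = √(0.16042/2212) = 0.008516.
z = (0.194394 − 0.2007)/0.008516 = -0.006306/0.008516 = -0.740.
Two-sided p-value ≈ 2·Φ(−0.740) = 0.4590, so at α = 0.025 we fail to reject H₀.

z = -0.740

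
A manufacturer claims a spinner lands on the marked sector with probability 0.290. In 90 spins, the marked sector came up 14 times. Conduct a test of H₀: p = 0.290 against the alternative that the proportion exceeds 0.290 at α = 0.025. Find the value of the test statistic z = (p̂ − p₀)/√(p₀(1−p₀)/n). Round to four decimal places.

z = -2.8108

p̂ = 14/90 = 0.155556.
SE = √(p₀(1−p₀)/n) = √(0.2059/90) = 0.047831.
z = (0.155556 − 0.29)/0.047831 = -0.134444/0.047831 = -2.8108.
p-value = P(Z > -2.811) ≈ 0.9975; since p > α = 0.025, fail to reject H₀.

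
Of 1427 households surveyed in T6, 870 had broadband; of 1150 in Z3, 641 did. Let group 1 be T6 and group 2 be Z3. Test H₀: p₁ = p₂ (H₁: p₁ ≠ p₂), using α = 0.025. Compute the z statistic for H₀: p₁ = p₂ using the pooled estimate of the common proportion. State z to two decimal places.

p̂₁ = 870/1427 = 0.6097, p̂₂ = 641/1150 = 0.5574.
Pooled p̂ = (870+641)/(1427+1150) = 1511/2577 = 0.5863.
SE = √(0.242545 × 0.00157034) = 0.0195.
z = (0.6097 − 0.5574)/0.0195 = 0.0523/0.0195 = 2.68.
p-value = 2·P(Z > 2.679) ≈ 0.0074. With α = 0.025, reject H₀.

z = 2.68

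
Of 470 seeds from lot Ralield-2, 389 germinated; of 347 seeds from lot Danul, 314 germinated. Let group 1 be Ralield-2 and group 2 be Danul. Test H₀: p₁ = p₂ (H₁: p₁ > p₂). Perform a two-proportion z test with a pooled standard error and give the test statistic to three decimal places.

p̂₁ = 389/470 = 0.827660, p̂₂ = 314/347 = 0.904899.
Pooled p̂ = (389+314)/(470+347) = 703/817 = 0.860465.
SE = √(p̂(1−p̂)(1/n₁+1/n₂)) = √(0.860465·0.139535·0.0050095) = √(0.000601466) = 0.024525.
z = (0.827660 − 0.904899)/0.024525 = -0.077239/0.024525 = -3.149.
p-value = P(Z > -3.149) ≈ 0.9992.

z = -3.149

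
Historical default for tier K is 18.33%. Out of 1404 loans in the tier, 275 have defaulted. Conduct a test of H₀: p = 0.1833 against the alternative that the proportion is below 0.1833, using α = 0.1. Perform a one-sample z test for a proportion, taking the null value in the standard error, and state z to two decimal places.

p̂ = 275/1404 = 0.1959.
SE = √(p₀(1−p₀)/n) = √(0.1497/1404) = 0.0103.
z = (0.1959 − 0.1833)/0.0103 = 0.0126/0.0103 = 1.22.
p-value = P(Z < 1.217) ≈ 0.8882. With α = 0.1, fail to reject H₀.

z = 1.22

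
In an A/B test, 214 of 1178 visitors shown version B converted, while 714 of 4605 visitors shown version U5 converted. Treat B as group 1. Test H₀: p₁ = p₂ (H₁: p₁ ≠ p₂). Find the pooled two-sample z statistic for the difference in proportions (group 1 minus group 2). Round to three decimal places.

p̂₁ = 214/1178 = 0.18166, p̂₂ = 714/4605 = 0.15505.
Pooled p̂ = (214+714)/(1178+4605) = 928/5783 = 0.16047.
SE = √(0.13472 × 0.00106605) = 0.01198.
z = (0.18166 − 0.15505)/0.01198 = 0.02661/0.01198 = 2.221.
p-value = 2·P(Z > 2.221) ≈ 0.0264.

z = 2.221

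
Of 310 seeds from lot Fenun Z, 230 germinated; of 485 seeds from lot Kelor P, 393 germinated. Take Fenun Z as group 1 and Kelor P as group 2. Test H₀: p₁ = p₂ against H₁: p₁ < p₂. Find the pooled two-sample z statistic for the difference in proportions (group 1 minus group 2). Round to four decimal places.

p̂₁ = 230/310 ≈ 0.741935, p̂₂ = 393/485 ≈ 0.810309.
Pooled p̂ = (230+393)/(310+485) = 623/795 = 0.783648.
SE = √(0.169544 × 0.00528766) = 0.029941.
z = (0.741935 − 0.810309)/0.029941 = -0.068374/0.029941 = -2.2836.
p-value = P(Z < -2.284) ≈ 0.0112.

z = -2.2836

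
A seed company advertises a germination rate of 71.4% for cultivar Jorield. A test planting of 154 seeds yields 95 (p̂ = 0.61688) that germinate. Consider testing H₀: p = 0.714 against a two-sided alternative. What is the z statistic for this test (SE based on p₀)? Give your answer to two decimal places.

p̂ = 95/154 = 0.6169.
Standard error under H₀: √(0.714×0.286/154) = 0.0364.
z = (0.6169 − 0.714)/0.0364 = -0.0971/0.0364 = -2.67.
Two-sided p-value ≈ 2·Φ(−2.667) = 0.0077.

z = -2.67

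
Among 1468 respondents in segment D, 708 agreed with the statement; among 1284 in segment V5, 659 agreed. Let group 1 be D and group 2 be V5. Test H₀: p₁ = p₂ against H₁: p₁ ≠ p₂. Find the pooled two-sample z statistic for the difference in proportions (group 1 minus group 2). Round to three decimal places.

z = -1.620

p̂₁ = 708/1468 = 0.48229, p̂₂ = 659/1284 = 0.51324.
Pooled p̂ = (708+659)/(1468+1284) = 1367/2752 = 0.49673.
SE = √(p̂(1−p̂)(1/n₁+1/n₂)) = √(0.49673·0.50327·0.00146002) = √(0.000364988) = 0.01910.
z = (0.48229 − 0.51324)/0.01910 = -0.03095/0.01910 = -1.620.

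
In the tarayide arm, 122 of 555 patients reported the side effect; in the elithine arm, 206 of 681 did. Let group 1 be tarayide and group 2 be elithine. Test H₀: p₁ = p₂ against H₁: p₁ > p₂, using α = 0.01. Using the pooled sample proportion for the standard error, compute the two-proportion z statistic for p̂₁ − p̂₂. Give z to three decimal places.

p̂₁ = 122/555 ≈ 0.21982, p̂₂ = 206/681 ≈ 0.30250.
Pooled p̂ = (122+206)/(555+681) = 328/1236 = 0.26537.
SE = √(0.19495 × 0.00327023) = 0.02525.
z = (0.21982 − 0.30250)/0.02525 = -0.08268/0.02525 = -3.274.
p-value = P(Z > -3.274) ≈ 0.9995. With α = 0.01, fail to reject H₀.

z = -3.274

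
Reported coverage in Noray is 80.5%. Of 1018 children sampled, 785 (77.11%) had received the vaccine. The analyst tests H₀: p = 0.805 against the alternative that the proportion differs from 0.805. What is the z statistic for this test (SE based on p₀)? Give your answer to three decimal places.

p̂ = 785/1018 ≈ 0.77112.
Under H₀, SE = √(0.805·0.195/1018) = √(0.000154199) = 0.01242.
z = (0.77112 − 0.805)/0.01242 = -0.03388/0.01242 = -2.728.

z = -2.728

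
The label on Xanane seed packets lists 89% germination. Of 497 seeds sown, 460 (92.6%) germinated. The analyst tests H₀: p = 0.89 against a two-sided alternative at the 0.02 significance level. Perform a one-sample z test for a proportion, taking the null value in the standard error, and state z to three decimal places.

p̂ = 460/497 = 0.925553.
Standard error under H₀: √(0.89×0.11/497) = 0.014035.
z = (0.925553 − 0.89)/0.014035 = 0.035553/0.014035 = 2.533.
p-value = 2·P(Z > 2.533) ≈ 0.0113, so at α = 0.02 we reject H₀.

z = 2.533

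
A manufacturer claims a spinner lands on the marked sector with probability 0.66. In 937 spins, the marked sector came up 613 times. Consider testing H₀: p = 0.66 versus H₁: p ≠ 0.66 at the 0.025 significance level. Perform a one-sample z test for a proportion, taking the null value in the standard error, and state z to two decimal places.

p̂ = 613/937 ≈ 0.6542.
Standard error under H₀: √(0.66×0.34/937) = 0.0155.
z = (0.6542 − 0.66)/0.0155 = -0.0058/0.0155 = -0.37.
p-value = 2·P(Z > 0.374) ≈ 0.7086. With α = 0.025, fail to reject H₀.

z = -0.37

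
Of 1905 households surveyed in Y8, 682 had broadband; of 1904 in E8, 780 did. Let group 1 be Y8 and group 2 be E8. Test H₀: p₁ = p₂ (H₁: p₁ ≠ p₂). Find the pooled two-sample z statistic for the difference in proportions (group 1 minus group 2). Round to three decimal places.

p̂₁ = 682/1905 = 0.358005, p̂₂ = 780/1904 = 0.409664.
Pooled p̂ = (682+780)/(1905+1904) = 1462/3809 = 0.383828.
SE = √(0.236504 × 0.00105014) = 0.015760.
z = (0.358005 − 0.409664)/0.015760 = -0.051659/0.015760 = -3.278.
p-value = 2·P(Z > 3.278) ≈ 0.0010.

z = -3.278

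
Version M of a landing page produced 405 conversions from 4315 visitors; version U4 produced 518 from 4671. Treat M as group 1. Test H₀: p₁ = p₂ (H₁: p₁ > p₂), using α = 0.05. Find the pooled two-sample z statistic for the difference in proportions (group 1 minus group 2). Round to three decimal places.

z = -2.658

p̂₁ = 405/4315 = 0.09386, p̂₂ = 518/4671 = 0.11090.
Pooled p̂ = (405+518)/(4315+4671) = 923/8986 = 0.10272.
SE = √(0.0921649 × 0.000445837) = 0.00641.
z = (0.09386 − 0.11090)/0.00641 = -0.01704/0.00641 = -2.658.
p-value = P(Z > -2.658) ≈ 0.9961. With α = 0.05, fail to reject H₀.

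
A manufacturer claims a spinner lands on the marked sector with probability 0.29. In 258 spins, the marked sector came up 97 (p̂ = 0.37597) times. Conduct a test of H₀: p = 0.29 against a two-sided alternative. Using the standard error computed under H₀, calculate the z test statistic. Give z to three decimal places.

p̂ = 97/258 = 0.37597.
SE = √(p₀(1−p₀)/n) = √(0.2059/258) = 0.02825.
z = (0.37597 − 0.29)/0.02825 = 0.08597/0.02825 = 3.043.
p-value = 2·P(Z > 3.043) ≈ 0.0023.

z = 3.043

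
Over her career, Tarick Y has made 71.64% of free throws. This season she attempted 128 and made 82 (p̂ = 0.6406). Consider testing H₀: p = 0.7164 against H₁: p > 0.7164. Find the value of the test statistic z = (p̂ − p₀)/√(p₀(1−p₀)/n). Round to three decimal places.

p̂ = 82/128 = 0.64062.
SE = √(p₀(1−p₀)/n) = √(0.20317/128) = 0.03984.
z = (0.64062 − 0.7164)/0.03984 = -0.07578/0.03984 = -1.902.
p-value = P(Z > -1.902) ≈ 0.9714.

z = -1.902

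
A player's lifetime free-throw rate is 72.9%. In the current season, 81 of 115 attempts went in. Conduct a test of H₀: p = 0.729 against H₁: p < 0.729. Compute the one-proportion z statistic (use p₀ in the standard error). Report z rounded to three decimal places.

z = -0.595

p̂ = 81/115 ≈ 0.70435.
Standard error under H₀: √(0.729×0.271/115) = 0.04145.
z = (0.70435 − 0.729)/0.04145 = -0.02465/0.04145 = -0.595.
p-value = P(Z < -0.595) ≈ 0.2760.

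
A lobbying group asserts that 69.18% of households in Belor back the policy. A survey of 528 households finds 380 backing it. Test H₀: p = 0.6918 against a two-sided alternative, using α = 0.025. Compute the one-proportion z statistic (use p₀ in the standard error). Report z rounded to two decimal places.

z = 1.39

p̂ = 380/528 ≈ 0.7197.
SE = √(p₀(1−p₀)/n) = √(0.21321/528) = 0.0201.
z = (0.7197 − 0.6918)/0.0201 = 0.0279/0.0201 = 1.39.
p-value = 2·P(Z > 1.388) ≈ 0.1651, so at α = 0.025 we fail to reject H₀.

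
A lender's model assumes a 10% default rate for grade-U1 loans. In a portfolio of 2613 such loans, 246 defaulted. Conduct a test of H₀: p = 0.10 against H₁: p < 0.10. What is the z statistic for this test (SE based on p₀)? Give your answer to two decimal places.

p̂ = 246/2613 = 0.0941.
Standard error under H₀: √(0.1×0.9/2613) = 0.0059.
z = (0.0941 − 0.1)/0.0059 = -0.0059/0.0059 = -1.00.

z = -1.00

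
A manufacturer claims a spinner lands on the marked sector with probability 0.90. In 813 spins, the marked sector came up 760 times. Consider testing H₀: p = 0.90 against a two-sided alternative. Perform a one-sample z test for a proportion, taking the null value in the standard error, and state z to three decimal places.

z = 3.308

p̂ = 760/813 ≈ 0.9348093.
Standard error under H₀: √(0.9×0.1/813) = 0.0105215.
z = (0.9348093 − 0.9)/0.0105215 = 0.0348093/0.0105215 = 3.308.
p-value = 2·P(Z > 3.308) ≈ 0.0009.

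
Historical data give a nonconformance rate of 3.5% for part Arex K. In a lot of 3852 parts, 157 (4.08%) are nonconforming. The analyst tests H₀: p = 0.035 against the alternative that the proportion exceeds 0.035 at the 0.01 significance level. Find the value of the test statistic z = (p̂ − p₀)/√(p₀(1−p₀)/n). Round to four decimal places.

z = 1.9446

p̂ = 157/3852 ≈ 0.040758.
SE = √(p₀(1−p₀)/n) = √(0.033775/3852) = 0.002961.
z = (0.040758 − 0.035)/0.002961 = 0.005758/0.002961 = 1.9446.
p-value = P(Z > 1.945) ≈ 0.0259. With α = 0.01, fail to reject H₀.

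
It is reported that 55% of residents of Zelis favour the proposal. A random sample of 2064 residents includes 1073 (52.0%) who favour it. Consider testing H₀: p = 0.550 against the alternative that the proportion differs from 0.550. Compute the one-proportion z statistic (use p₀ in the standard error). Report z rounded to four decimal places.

p̂ = 1073/2064 ≈ 0.5198643.
SE = √(p₀(1−p₀)/n) = √(0.2475/2064) = 0.0109505.
z = (0.5198643 − 0.55)/0.0109505 = -0.0301357/0.0109505 = -2.7520.

z = -2.7520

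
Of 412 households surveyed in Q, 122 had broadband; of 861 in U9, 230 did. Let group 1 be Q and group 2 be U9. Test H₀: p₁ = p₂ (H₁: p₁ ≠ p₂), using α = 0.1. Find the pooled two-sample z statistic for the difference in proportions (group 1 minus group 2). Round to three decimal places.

z = 1.082

p̂₁ = 122/412 = 0.29612, p̂₂ = 230/861 = 0.26713.
Pooled p̂ = (122+230)/(412+861) = 352/1273 = 0.27651.
SE = √(p̂(1−p̂)(1/n₁+1/n₂)) = √(0.27651·0.72349·0.00358862) = √(0.000717916) = 0.02679.
z = (0.29612 − 0.26713)/0.02679 = 0.02899/0.02679 = 1.082.
p-value = 2·P(Z > 1.082) ≈ 0.2793; since p > α = 0.1, fail to reject H₀.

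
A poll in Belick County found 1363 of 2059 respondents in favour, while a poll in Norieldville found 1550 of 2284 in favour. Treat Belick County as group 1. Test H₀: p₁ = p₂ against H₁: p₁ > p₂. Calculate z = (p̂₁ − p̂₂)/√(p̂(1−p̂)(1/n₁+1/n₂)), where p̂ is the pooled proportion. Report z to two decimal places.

z = -1.17

p̂₁ = 1363/2059 ≈ 0.66197, p̂₂ = 1550/2284 ≈ 0.67863.
Pooled p̂ = (1363+1550)/(2059+2284) = 2913/4343 = 0.67073.
SE = √(0.22085 × 0.000923501) = 0.01428.
z = (0.66197 − 0.67863)/0.01428 = -0.01666/0.01428 = -1.17.
p-value = P(Z > -1.167) ≈ 0.8783.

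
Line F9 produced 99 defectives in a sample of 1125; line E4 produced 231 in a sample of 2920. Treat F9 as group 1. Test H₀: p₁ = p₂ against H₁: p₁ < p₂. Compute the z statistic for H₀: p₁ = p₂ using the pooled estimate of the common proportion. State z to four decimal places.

p̂₁ = 99/1125 = 0.088000, p̂₂ = 231/2920 = 0.079110.
Pooled p̂ = (99+231)/(1125+2920) = 330/4045 = 0.081582.
SE = √(p̂(1−p̂)(1/n₁+1/n₂)) = √(0.081582·0.918418·0.00123135) = √(9.22611e-05) = 0.009605.
z = (0.088000 − 0.079110)/0.009605 = 0.008890/0.009605 = 0.9256.

z = 0.9256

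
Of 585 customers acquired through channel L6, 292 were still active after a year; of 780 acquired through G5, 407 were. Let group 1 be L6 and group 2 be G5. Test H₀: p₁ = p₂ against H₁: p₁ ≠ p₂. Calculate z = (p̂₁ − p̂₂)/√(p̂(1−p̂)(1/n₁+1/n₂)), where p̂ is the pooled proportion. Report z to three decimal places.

z = -0.828

p̂₁ = 292/585 = 0.49915, p̂₂ = 407/780 = 0.52179.
Pooled p̂ = (292+407)/(585+780) = 699/1365 = 0.51209.
SE = √(p̂(1−p̂)(1/n₁+1/n₂)) = √(0.51209·0.48791·0.00299145) = √(0.000747426) = 0.02734.
z = (0.49915 − 0.52179)/0.02734 = -0.02264/0.02734 = -0.828.
p-value = 2·P(Z > 0.828) ≈ 0.4074.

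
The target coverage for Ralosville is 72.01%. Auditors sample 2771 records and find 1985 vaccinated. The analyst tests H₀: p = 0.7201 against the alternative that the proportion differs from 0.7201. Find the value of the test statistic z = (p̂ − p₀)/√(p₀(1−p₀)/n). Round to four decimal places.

p̂ = 1985/2771 = 0.716348.
Under H₀, SE = √(0.7201·0.2799/2771) = √(7.27376e-05) = 0.008529.
z = (0.716348 − 0.7201)/0.008529 = -0.003752/0.008529 = -0.4399.

z = -0.4399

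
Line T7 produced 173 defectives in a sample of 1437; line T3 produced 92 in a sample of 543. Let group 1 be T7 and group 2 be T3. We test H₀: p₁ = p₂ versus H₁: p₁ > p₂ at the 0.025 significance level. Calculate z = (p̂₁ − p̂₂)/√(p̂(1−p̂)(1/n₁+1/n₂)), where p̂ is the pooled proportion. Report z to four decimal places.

z = -2.8592

p̂₁ = 173/1437 = 0.1203897, p̂₂ = 92/543 = 0.1694291.
Pooled p̂ = (173+92)/(1437+543) = 265/1980 = 0.1338384.
SE = √(0.115926 × 0.00253751) = 0.0171512.
z = (0.1203897 − 0.1694291)/0.0171512 = -0.0490394/0.0171512 = -2.8592.
p-value = P(Z > -2.859) ≈ 0.9979, so at α = 0.025 we fail to reject H₀.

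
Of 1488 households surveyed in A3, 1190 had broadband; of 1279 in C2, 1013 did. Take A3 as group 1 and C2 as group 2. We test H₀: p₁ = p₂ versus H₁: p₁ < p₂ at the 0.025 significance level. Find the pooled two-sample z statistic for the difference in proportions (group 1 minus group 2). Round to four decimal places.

p̂₁ = 1190/1488 = 0.799731, p̂₂ = 1013/1279 = 0.792025.
Pooled p̂ = (1190+1013)/(1488+1279) = 2203/2767 = 0.796169.
SE = √(0.162284 × 0.0014539) = 0.015361.
z = (0.799731 − 0.792025)/0.015361 = 0.007706/0.015361 = 0.5017.
p-value = P(Z < 0.502) ≈ 0.6921; since p > α = 0.025, fail to reject H₀.

z = 0.5017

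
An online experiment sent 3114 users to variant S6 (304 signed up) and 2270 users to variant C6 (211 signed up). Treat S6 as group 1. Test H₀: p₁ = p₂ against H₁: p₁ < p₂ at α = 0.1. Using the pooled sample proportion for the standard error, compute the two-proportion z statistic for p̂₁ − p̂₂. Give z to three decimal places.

p̂₁ = 304/3114 = 0.097624, p̂₂ = 211/2270 = 0.092952.
Pooled p̂ = (304+211)/(3114+2270) = 515/5384 = 0.095654.
SE = √(p̂(1−p̂)(1/n₁+1/n₂)) = √(0.095654·0.904346·0.000761659) = √(6.58867e-05) = 0.008117.
z = (0.097624 − 0.092952)/0.008117 = 0.004672/0.008117 = 0.576.
p-value = P(Z < 0.576) ≈ 0.7176; since p > α = 0.1, fail to reject H₀.

z = 0.576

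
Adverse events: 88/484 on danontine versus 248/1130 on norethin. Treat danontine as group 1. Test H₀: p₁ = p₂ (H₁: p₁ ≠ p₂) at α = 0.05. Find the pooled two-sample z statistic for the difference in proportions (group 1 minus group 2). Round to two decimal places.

z = -1.71

p̂₁ = 88/484 ≈ 0.1818, p̂₂ = 248/1130 ≈ 0.2195.
Pooled p̂ = (88+248)/(484+1130) = 336/1614 = 0.2082.
SE = √(p̂(1−p̂)(1/n₁+1/n₂)) = √(0.2082·0.7918·0.00295107) = √(0.000486455) = 0.0221.
z = (0.1818 − 0.2195)/0.0221 = -0.0377/0.0221 = -1.71.
Two-sided p-value ≈ 2·Φ(−1.707) = 0.0878, so at α = 0.05 we fail to reject H₀.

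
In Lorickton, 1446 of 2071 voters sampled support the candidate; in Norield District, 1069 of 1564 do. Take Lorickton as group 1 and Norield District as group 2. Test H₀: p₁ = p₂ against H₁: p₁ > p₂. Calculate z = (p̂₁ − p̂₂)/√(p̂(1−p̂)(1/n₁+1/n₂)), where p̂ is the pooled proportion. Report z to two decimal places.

z = 0.95

p̂₁ = 1446/2071 = 0.6982, p̂₂ = 1069/1564 = 0.6835.
Pooled p̂ = (1446+1069)/(2071+1564) = 2515/3635 = 0.6919.
SE = √(0.21318 × 0.00112224) = 0.0155.
z = (0.6982 − 0.6835)/0.0155 = 0.0147/0.0155 = 0.95.
p-value = P(Z > 0.951) ≈ 0.1708.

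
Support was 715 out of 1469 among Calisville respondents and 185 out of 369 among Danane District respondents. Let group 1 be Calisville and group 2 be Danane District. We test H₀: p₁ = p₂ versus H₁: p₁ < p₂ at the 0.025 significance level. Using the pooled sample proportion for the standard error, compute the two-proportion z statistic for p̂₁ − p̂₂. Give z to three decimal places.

z = -0.503

p̂₁ = 715/1469 = 0.48673, p̂₂ = 185/369 = 0.50136.
Pooled p̂ = (715+185)/(1469+369) = 900/1838 = 0.48966.
SE = √(0.249893 × 0.00339076) = 0.02911.
z = (0.48673 − 0.50136)/0.02911 = -0.01463/0.02911 = -0.503.
p-value = P(Z < -0.503) ≈ 0.3076; since p > α = 0.025, fail to reject H₀.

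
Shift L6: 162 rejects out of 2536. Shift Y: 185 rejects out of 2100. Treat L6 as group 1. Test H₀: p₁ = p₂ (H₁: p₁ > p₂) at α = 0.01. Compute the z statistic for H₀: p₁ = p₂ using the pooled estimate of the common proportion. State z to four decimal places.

p̂₁ = 162/2536 ≈ 0.063880, p̂₂ = 185/2100 ≈ 0.088095.
Pooled p̂ = (162+185)/(2536+2100) = 347/4636 = 0.074849.
SE = √(0.0692466 × 0.000870512) = 0.007764.
z = (0.063880 − 0.088095)/0.007764 = -0.024215/0.007764 = -3.1189.
p-value = P(Z > -3.119) ≈ 0.9991, so at α = 0.01 we fail to reject H₀.

z = -3.1189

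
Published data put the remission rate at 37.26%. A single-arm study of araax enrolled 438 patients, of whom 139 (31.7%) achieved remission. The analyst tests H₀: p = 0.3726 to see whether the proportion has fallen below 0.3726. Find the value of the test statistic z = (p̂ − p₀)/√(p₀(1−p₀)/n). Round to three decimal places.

p̂ = 139/438 ≈ 0.317352.
Standard error under H₀: √(0.3726×0.6274/438) = 0.023102.
z = (0.317352 − 0.3726)/0.023102 = -0.055248/0.023102 = -2.391.

z = -2.391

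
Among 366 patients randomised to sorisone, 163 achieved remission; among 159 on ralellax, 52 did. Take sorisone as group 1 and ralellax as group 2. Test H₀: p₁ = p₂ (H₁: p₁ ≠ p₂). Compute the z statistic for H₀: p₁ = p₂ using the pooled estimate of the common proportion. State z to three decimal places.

z = 2.533

p̂₁ = 163/366 ≈ 0.44536, p̂₂ = 52/159 ≈ 0.32704.
Pooled p̂ = (163+52)/(366+159) = 215/525 = 0.40952.
SE = √(0.241814 × 0.00902155) = 0.04671.
z = (0.44536 − 0.32704)/0.04671 = 0.11832/0.04671 = 2.533.
p-value = 2·P(Z > 2.533) ≈ 0.0113.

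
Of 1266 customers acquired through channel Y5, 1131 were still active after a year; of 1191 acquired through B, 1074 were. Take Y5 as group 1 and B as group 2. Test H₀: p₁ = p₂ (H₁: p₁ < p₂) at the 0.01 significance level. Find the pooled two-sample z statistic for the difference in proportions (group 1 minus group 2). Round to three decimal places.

z = -0.686

p̂₁ = 1131/1266 = 0.89336, p̂₂ = 1074/1191 = 0.90176.
Pooled p̂ = (1131+1074)/(1266+1191) = 2205/2457 = 0.89744.
SE = √(0.0920447 × 0.00162952) = 0.01225.
z = (0.89336 − 0.90176)/0.01225 = -0.00840/0.01225 = -0.686.
p-value = P(Z < -0.686) ≈ 0.2464; since p > α = 0.01, fail to reject H₀.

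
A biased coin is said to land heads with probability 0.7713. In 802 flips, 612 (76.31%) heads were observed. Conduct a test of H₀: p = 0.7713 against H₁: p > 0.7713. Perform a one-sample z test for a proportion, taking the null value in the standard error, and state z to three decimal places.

z = -0.553

p̂ = 612/802 ≈ 0.763092.
SE = √(p₀(1−p₀)/n) = √(0.1764/802) = 0.014831.
z = (0.763092 − 0.7713)/0.014831 = -0.008208/0.014831 = -0.553.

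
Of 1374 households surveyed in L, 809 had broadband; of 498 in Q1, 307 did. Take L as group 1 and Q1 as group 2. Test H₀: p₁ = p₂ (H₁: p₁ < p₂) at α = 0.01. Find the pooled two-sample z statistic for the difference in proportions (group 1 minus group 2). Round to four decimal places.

z = -1.0783

p̂₁ = 809/1374 = 0.588792, p̂₂ = 307/498 = 0.616466.
Pooled p̂ = (809+307)/(1374+498) = 1116/1872 = 0.596154.
SE = √(p̂(1−p̂)(1/n₁+1/n₂)) = √(0.596154·0.403846·0.00273583) = √(0.000658664) = 0.025664.
z = (0.588792 − 0.616466)/0.025664 = -0.027674/0.025664 = -1.0783.
p-value = P(Z < -1.078) ≈ 0.1404; since p > α = 0.01, fail to reject H₀.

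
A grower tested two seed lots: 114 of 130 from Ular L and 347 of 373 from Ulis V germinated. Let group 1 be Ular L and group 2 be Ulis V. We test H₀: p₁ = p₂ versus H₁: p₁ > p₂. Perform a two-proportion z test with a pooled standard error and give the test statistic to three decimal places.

z = -1.894

p̂₁ = 114/130 = 0.87692, p̂₂ = 347/373 = 0.93029.
Pooled p̂ = (114+347)/(130+373) = 461/503 = 0.91650.
SE = √(0.0765269 × 0.0103733) = 0.02818.
z = (0.87692 − 0.93029)/0.02818 = -0.05337/0.02818 = -1.894.
p-value = P(Z > -1.894) ≈ 0.9709.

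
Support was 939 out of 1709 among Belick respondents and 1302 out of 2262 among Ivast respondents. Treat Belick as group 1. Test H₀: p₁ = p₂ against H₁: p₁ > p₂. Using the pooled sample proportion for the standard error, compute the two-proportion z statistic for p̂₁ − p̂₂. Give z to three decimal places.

p̂₁ = 939/1709 = 0.54944, p̂₂ = 1302/2262 = 0.57560.
Pooled p̂ = (939+1302)/(1709+2262) = 2241/3971 = 0.56434.
SE = √(p̂(1−p̂)(1/n₁+1/n₂)) = √(0.56434·0.43566·0.00102722) = √(0.000252554) = 0.01589.
z = (0.54944 − 0.57560)/0.01589 = -0.02616/0.01589 = -1.646.

z = -1.646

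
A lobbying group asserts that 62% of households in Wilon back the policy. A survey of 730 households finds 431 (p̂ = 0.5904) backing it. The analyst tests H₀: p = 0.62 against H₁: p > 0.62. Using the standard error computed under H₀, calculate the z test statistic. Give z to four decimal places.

z = -1.6470

p̂ = 431/730 = 0.590411.
Standard error under H₀: √(0.62×0.38/730) = 0.017965.
z = (0.590411 − 0.62)/0.017965 = -0.029589/0.017965 = -1.6470.
p-value = P(Z > -1.647) ≈ 0.9502.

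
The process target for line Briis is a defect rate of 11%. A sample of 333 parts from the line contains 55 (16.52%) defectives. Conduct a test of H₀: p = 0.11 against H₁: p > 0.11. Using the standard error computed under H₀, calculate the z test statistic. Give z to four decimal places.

z = 3.2173

p̂ = 55/333 ≈ 0.1651652.
Standard error under H₀: √(0.11×0.89/333) = 0.0171463.
z = (0.1651652 − 0.11)/0.0171463 = 0.0551652/0.0171463 = 3.2173.
p-value = P(Z > 3.217) ≈ 0.0006.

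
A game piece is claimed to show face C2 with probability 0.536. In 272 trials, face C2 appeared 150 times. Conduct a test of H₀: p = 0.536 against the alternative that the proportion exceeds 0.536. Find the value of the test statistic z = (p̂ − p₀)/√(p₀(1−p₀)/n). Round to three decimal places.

p̂ = 150/272 = 0.55147.
Standard error under H₀: √(0.536×0.464/272) = 0.03024.
z = (0.55147 − 0.536)/0.03024 = 0.01547/0.03024 = 0.512.

z = 0.512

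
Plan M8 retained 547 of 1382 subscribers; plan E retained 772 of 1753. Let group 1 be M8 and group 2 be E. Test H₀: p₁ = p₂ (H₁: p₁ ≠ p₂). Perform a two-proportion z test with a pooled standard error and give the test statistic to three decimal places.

z = -2.511

p̂₁ = 547/1382 = 0.39580, p̂₂ = 772/1753 = 0.44039.
Pooled p̂ = (547+772)/(1382+1753) = 1319/3135 = 0.42073.
SE = √(p̂(1−p̂)(1/n₁+1/n₂)) = √(0.42073·0.57927·0.00129404) = √(0.000315379) = 0.01776.
z = (0.39580 − 0.44039)/0.01776 = -0.04459/0.01776 = -2.511.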